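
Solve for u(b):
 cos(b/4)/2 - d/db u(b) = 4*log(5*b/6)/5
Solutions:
 u(b) = C1 - 4*b*log(b)/5 - 4*b*log(5)/5 + 4*b/5 + 4*b*log(6)/5 + 2*sin(b/4)


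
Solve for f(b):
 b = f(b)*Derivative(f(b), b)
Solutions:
 f(b) = -sqrt(C1 + b^2)
 f(b) = sqrt(C1 + b^2)


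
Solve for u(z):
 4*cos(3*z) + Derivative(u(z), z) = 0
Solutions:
 u(z) = C1 - 4*sin(3*z)/3


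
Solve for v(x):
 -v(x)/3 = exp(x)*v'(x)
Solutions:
 v(x) = C1*exp(exp(-x)/3)


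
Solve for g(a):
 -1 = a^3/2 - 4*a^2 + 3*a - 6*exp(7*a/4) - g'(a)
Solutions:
 g(a) = C1 + a^4/8 - 4*a^3/3 + 3*a^2/2 + a - 24*exp(7*a/4)/7


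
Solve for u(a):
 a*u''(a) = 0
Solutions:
 u(a) = C1 + C2*a


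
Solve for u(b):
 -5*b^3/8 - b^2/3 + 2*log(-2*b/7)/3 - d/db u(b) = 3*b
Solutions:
 u(b) = C1 - 5*b^4/32 - b^3/9 - 3*b^2/2 + 2*b*log(-b)/3 + 2*b*(-log(7) - 1 + log(2))/3


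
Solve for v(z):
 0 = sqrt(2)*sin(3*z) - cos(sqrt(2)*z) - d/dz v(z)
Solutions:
 v(z) = C1 - sqrt(2)*sin(sqrt(2)*z)/2 - sqrt(2)*cos(3*z)/3


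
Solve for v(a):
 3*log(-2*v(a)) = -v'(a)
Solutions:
 Integral(1/(log(-_y) + log(2)), (_y, v(a)))/3 = C1 - a


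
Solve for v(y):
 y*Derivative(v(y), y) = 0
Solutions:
 v(y) = C1


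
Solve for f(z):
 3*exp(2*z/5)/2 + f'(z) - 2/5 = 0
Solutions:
 f(z) = C1 + 2*z/5 - 15*exp(2*z/5)/4


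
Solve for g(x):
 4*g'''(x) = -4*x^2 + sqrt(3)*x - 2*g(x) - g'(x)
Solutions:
 g(x) = C1*exp(-3^(1/3)*x*(-(18 + sqrt(327))^(1/3) + 3^(1/3)/(18 + sqrt(327))^(1/3))/12)*sin(3^(1/6)*x*(3/(18 + sqrt(327))^(1/3) + 3^(2/3)*(18 + sqrt(327))^(1/3))/12) + C2*exp(-3^(1/3)*x*(-(18 + sqrt(327))^(1/3) + 3^(1/3)/(18 + sqrt(327))^(1/3))/12)*cos(3^(1/6)*x*(3/(18 + sqrt(327))^(1/3) + 3^(2/3)*(18 + sqrt(327))^(1/3))/12) + C3*exp(3^(1/3)*x*(-(18 + sqrt(327))^(1/3) + 3^(1/3)/(18 + sqrt(327))^(1/3))/6) - 2*x^2 + sqrt(3)*x/2 + 2*x - 1 - sqrt(3)/4


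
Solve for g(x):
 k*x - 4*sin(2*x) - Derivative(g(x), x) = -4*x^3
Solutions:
 g(x) = C1 + k*x^2/2 + x^4 + 2*cos(2*x)


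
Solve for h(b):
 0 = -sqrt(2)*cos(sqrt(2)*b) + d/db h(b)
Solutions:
 h(b) = C1 + sin(sqrt(2)*b)


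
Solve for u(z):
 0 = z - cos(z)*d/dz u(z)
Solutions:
 u(z) = C1 + Integral(z/cos(z), z)


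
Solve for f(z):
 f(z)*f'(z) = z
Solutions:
 f(z) = -sqrt(C1 + z^2)
 f(z) = sqrt(C1 + z^2)


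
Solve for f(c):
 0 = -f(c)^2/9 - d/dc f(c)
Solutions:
 f(c) = 9/(C1 + c)


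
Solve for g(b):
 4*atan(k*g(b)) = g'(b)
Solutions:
 Integral(1/atan(_y*k), (_y, g(b))) = C1 + 4*b


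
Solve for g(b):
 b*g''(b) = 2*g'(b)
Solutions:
 g(b) = C1 + C2*b^3


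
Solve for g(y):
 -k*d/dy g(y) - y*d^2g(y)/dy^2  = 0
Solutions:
 g(y) = C1 + y^(1 - re(k))*(C2*sin(log(y)*Abs(im(k))) + C3*cos(log(y)*im(k)))


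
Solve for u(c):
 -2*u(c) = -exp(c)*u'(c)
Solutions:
 u(c) = C1*exp(-2*exp(-c))


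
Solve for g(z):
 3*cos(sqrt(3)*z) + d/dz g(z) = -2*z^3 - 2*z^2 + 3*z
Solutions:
 g(z) = C1 - z^4/2 - 2*z^3/3 + 3*z^2/2 - sqrt(3)*sin(sqrt(3)*z)


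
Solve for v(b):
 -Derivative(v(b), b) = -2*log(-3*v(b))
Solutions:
 -Integral(1/(log(-_y) + log(3)), (_y, v(b)))/2 = C1 - b


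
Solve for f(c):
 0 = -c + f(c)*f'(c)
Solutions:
 f(c) = -sqrt(C1 + c^2)
 f(c) = sqrt(C1 + c^2)


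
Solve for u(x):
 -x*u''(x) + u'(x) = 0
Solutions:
 u(x) = C1 + C2*x^2


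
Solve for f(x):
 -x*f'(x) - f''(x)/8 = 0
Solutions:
 f(x) = C1 + C2*erf(2*x)


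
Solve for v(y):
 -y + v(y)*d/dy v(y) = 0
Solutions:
 v(y) = -sqrt(C1 + y^2)
 v(y) = sqrt(C1 + y^2)


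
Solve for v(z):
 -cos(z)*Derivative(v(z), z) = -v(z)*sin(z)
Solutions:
 v(z) = C1/cos(z)


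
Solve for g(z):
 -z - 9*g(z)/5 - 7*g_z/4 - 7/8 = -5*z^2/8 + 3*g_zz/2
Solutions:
 g(z) = 25*z^2/72 - 1595*z/1296 + (C1*sin(sqrt(3095)*z/60) + C2*cos(sqrt(3095)*z/60))*exp(-7*z/12) + 6145/46656


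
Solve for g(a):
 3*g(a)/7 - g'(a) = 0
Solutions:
 g(a) = C1*exp(3*a/7)


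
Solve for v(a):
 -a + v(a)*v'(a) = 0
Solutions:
 v(a) = -sqrt(C1 + a^2)
 v(a) = sqrt(C1 + a^2)


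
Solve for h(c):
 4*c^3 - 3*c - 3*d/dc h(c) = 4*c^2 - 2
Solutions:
 h(c) = C1 + c^4/3 - 4*c^3/9 - c^2/2 + 2*c/3


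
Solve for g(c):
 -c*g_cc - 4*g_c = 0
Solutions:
 g(c) = C1 + C2/c^3


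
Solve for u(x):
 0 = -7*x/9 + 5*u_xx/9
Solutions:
 u(x) = C1 + C2*x + 7*x^3/30


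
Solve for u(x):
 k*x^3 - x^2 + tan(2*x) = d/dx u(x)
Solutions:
 u(x) = C1 + k*x^4/4 - x^3/3 - log(cos(2*x))/2


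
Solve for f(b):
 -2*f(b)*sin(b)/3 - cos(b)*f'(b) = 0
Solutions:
 f(b) = C1*cos(b)^(2/3)


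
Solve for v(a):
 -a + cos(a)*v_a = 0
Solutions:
 v(a) = C1 + Integral(a/cos(a), a)


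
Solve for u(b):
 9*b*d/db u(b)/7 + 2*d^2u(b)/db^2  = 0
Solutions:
 u(b) = C1 + C2*erf(3*sqrt(7)*b/14)


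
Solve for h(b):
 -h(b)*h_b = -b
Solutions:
 h(b) = -sqrt(C1 + b^2)
 h(b) = sqrt(C1 + b^2)


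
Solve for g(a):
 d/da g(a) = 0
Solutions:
 g(a) = C1


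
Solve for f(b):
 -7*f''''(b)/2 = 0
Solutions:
 f(b) = C1 + C2*b + C3*b^2 + C4*b^3


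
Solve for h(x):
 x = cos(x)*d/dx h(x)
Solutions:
 h(x) = C1 + Integral(x/cos(x), x)


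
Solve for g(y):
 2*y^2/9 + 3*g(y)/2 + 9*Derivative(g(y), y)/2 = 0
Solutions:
 g(y) = C1*exp(-y/3) - 4*y^2/27 + 8*y/9 - 8/3


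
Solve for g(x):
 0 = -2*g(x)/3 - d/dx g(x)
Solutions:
 g(x) = C1*exp(-2*x/3)


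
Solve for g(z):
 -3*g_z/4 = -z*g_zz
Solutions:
 g(z) = C1 + C2*z^(7/4)


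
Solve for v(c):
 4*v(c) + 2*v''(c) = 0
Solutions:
 v(c) = C1*sin(sqrt(2)*c) + C2*cos(sqrt(2)*c)


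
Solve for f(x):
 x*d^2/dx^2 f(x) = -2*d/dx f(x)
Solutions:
 f(x) = C1 + C2/x


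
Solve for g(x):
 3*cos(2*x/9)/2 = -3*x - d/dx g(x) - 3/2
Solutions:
 g(x) = C1 - 3*x^2/2 - 3*x/2 - 27*sin(x/9)*cos(x/9)/2


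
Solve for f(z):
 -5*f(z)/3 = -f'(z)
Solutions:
 f(z) = C1*exp(5*z/3)


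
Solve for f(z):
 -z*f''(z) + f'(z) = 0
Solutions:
 f(z) = C1 + C2*z^2


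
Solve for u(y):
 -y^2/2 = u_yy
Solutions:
 u(y) = C1 + C2*y - y^4/24


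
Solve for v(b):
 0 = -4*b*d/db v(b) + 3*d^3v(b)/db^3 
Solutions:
 v(b) = C1 + Integral(C2*airyai(6^(2/3)*b/3) + C3*airybi(6^(2/3)*b/3), b)


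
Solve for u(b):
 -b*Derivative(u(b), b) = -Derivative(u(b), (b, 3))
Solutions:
 u(b) = C1 + Integral(C2*airyai(b) + C3*airybi(b), b)


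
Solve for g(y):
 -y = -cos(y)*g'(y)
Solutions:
 g(y) = C1 + Integral(y/cos(y), y)


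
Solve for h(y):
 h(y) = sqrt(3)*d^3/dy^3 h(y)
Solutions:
 h(y) = C3*exp(3^(5/6)*y/3) + (C1*sin(3^(1/3)*y/2) + C2*cos(3^(1/3)*y/2))*exp(-3^(5/6)*y/6)


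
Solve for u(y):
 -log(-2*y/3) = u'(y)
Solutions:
 u(y) = C1 - y*log(-y) + y*(-log(2) + 1 + log(3))


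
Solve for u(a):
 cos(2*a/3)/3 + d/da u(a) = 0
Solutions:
 u(a) = C1 - sin(2*a/3)/2


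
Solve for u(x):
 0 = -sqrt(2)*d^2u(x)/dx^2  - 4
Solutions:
 u(x) = C1 + C2*x - sqrt(2)*x^2


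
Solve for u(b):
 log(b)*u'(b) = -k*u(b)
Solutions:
 u(b) = C1*exp(-k*li(b))


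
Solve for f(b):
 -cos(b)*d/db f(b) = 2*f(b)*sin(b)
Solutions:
 f(b) = C1*cos(b)^2


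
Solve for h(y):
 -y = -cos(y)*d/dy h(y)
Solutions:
 h(y) = C1 + Integral(y/cos(y), y)


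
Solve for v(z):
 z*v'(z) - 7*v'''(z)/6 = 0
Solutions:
 v(z) = C1 + Integral(C2*airyai(6^(1/3)*7^(2/3)*z/7) + C3*airybi(6^(1/3)*7^(2/3)*z/7), z)


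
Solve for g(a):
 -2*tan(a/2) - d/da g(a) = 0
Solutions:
 g(a) = C1 + 4*log(cos(a/2))


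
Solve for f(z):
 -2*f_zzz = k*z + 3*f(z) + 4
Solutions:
 f(z) = C3*exp(-2^(2/3)*3^(1/3)*z/2) - k*z/3 + (C1*sin(2^(2/3)*3^(5/6)*z/4) + C2*cos(2^(2/3)*3^(5/6)*z/4))*exp(2^(2/3)*3^(1/3)*z/4) - 4/3


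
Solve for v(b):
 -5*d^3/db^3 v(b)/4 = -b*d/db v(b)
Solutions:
 v(b) = C1 + Integral(C2*airyai(10^(2/3)*b/5) + C3*airybi(10^(2/3)*b/5), b)


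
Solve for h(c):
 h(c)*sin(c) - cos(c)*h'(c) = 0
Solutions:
 h(c) = C1/cos(c)


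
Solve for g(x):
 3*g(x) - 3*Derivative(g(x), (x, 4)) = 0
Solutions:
 g(x) = C1*exp(-x) + C2*exp(x) + C3*sin(x) + C4*cos(x)


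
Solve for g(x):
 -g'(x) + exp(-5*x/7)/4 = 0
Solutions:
 g(x) = C1 - 7*exp(-5*x/7)/20


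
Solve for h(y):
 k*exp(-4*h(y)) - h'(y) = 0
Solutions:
 h(y) = log(-I*(C1 + 4*k*y)^(1/4))
 h(y) = log(I*(C1 + 4*k*y)^(1/4))
 h(y) = log(-(C1 + 4*k*y)^(1/4))
 h(y) = log(C1 + 4*k*y)/4


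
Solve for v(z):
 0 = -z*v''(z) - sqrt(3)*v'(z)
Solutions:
 v(z) = C1 + C2*z^(1 - sqrt(3))


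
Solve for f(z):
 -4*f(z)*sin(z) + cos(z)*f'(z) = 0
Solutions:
 f(z) = C1/cos(z)^4


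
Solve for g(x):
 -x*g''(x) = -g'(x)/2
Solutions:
 g(x) = C1 + C2*x^(3/2)


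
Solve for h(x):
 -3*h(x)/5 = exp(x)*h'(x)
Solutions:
 h(x) = C1*exp(3*exp(-x)/5)


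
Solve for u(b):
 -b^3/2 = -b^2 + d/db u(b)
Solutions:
 u(b) = C1 - b^4/8 + b^3/3


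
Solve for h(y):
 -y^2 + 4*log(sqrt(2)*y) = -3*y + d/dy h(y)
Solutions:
 h(y) = C1 - y^3/3 + 3*y^2/2 + 4*y*log(y) - 4*y + y*log(4)


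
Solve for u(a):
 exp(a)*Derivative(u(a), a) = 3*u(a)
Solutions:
 u(a) = C1*exp(-3*exp(-a))


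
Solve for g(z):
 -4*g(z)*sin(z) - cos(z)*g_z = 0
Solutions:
 g(z) = C1*cos(z)^4


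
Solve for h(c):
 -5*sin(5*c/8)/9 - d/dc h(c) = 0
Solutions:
 h(c) = C1 + 8*cos(5*c/8)/9


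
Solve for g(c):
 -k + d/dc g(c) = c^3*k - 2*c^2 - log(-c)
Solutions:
 g(c) = C1 + c^4*k/4 - 2*c^3/3 + c*(k + 1) - c*log(-c)


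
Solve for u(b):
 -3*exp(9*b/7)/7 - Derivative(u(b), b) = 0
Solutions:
 u(b) = C1 - exp(9*b/7)/3


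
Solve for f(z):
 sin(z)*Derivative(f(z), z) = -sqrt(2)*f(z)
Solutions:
 f(z) = C1*(cos(z) + 1)^(sqrt(2)/2)/(cos(z) - 1)^(sqrt(2)/2)


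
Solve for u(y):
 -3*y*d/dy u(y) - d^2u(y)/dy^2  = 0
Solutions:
 u(y) = C1 + C2*erf(sqrt(6)*y/2)


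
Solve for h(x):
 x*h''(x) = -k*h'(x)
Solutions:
 h(x) = C1 + x^(1 - re(k))*(C2*sin(log(x)*Abs(im(k))) + C3*cos(log(x)*im(k)))


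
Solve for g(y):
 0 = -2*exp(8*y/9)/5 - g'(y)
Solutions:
 g(y) = C1 - 9*exp(8*y/9)/20


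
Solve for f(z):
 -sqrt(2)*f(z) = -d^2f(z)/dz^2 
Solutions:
 f(z) = C1*exp(-2^(1/4)*z) + C2*exp(2^(1/4)*z)


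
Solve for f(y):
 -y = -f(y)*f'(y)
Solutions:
 f(y) = -sqrt(C1 + y^2)
 f(y) = sqrt(C1 + y^2)


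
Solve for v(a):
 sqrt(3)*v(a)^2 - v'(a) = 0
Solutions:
 v(a) = -1/(C1 + sqrt(3)*a)


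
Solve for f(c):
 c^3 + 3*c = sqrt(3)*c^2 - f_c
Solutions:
 f(c) = C1 - c^4/4 + sqrt(3)*c^3/3 - 3*c^2/2


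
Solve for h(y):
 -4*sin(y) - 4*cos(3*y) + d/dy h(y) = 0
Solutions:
 h(y) = C1 + 4*sin(3*y)/3 - 4*cos(y)


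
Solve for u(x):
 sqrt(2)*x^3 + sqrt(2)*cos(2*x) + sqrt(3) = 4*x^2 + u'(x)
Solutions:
 u(x) = C1 + sqrt(2)*x^4/4 - 4*x^3/3 + sqrt(3)*x + sqrt(2)*sin(2*x)/2


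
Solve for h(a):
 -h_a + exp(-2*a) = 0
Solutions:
 h(a) = C1 - exp(-2*a)/2


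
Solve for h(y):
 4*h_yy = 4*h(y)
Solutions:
 h(y) = C1*exp(-y) + C2*exp(y)


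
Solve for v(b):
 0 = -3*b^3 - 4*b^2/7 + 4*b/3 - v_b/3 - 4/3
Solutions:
 v(b) = C1 - 9*b^4/4 - 4*b^3/7 + 2*b^2 - 4*b


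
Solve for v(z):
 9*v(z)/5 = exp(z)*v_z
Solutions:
 v(z) = C1*exp(-9*exp(-z)/5)


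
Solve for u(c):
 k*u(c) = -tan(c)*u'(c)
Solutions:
 u(c) = C1*exp(-k*log(sin(c)))


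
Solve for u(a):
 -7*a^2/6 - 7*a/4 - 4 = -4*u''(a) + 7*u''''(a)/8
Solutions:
 u(a) = C1 + C2*a + C3*exp(-4*sqrt(14)*a/7) + C4*exp(4*sqrt(14)*a/7) + 7*a^4/288 + 7*a^3/96 + 433*a^2/768


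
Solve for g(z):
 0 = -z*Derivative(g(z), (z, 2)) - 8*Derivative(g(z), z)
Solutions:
 g(z) = C1 + C2/z^7


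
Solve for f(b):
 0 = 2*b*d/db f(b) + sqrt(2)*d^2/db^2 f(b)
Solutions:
 f(b) = C1 + C2*erf(2^(3/4)*b/2)


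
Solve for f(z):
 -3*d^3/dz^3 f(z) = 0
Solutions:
 f(z) = C1 + C2*z + C3*z^2


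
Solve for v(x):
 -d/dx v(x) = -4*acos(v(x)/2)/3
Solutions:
 Integral(1/acos(_y/2), (_y, v(x))) = C1 + 4*x/3


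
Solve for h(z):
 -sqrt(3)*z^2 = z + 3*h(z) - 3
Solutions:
 h(z) = -sqrt(3)*z^2/3 - z/3 + 1


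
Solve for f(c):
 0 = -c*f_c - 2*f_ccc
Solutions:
 f(c) = C1 + Integral(C2*airyai(-2^(2/3)*c/2) + C3*airybi(-2^(2/3)*c/2), c)


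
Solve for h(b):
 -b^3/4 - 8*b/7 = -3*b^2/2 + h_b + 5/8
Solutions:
 h(b) = C1 - b^4/16 + b^3/2 - 4*b^2/7 - 5*b/8


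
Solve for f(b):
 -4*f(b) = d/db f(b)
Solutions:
 f(b) = C1*exp(-4*b)


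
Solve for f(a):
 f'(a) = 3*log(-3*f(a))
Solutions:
 -Integral(1/(log(-_y) + log(3)), (_y, f(a)))/3 = C1 - a


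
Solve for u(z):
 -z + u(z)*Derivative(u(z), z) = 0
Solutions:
 u(z) = -sqrt(C1 + z^2)
 u(z) = sqrt(C1 + z^2)


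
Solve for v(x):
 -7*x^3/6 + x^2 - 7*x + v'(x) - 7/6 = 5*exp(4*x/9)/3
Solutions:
 v(x) = C1 + 7*x^4/24 - x^3/3 + 7*x^2/2 + 7*x/6 + 15*exp(4*x/9)/4


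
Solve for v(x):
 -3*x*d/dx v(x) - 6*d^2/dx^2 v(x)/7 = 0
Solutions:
 v(x) = C1 + C2*erf(sqrt(7)*x/2)


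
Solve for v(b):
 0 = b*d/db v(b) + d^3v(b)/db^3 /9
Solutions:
 v(b) = C1 + Integral(C2*airyai(-3^(2/3)*b) + C3*airybi(-3^(2/3)*b), b)


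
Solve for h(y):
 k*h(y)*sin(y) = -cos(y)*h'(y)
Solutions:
 h(y) = C1*exp(k*log(cos(y)))


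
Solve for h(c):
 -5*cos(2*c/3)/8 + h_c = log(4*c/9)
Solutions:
 h(c) = C1 + c*log(c) - 2*c*log(3) - c + 2*c*log(2) + 15*sin(2*c/3)/16


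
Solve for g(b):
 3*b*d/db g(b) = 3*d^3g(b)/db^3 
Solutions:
 g(b) = C1 + Integral(C2*airyai(b) + C3*airybi(b), b)


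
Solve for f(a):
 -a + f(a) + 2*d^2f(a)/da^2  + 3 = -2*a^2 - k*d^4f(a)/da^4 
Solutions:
 f(a) = C1*exp(-a*sqrt((-sqrt(1 - k) - 1)/k)) + C2*exp(a*sqrt((-sqrt(1 - k) - 1)/k)) + C3*exp(-a*sqrt((sqrt(1 - k) - 1)/k)) + C4*exp(a*sqrt((sqrt(1 - k) - 1)/k)) - 2*a^2 + a + 5


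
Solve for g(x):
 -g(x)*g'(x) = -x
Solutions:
 g(x) = -sqrt(C1 + x^2)
 g(x) = sqrt(C1 + x^2)


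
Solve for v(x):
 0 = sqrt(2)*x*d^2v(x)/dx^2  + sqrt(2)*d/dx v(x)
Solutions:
 v(x) = C1 + C2*log(x)


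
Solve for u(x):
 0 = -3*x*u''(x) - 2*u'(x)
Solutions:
 u(x) = C1 + C2*x^(1/3)


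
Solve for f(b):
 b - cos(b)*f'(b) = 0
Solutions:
 f(b) = C1 + Integral(b/cos(b), b)


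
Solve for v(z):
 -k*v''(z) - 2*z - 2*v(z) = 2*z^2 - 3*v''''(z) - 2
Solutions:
 v(z) = C1*exp(-sqrt(6)*z*sqrt(k - sqrt(k^2 + 24))/6) + C2*exp(sqrt(6)*z*sqrt(k - sqrt(k^2 + 24))/6) + C3*exp(-sqrt(6)*z*sqrt(k + sqrt(k^2 + 24))/6) + C4*exp(sqrt(6)*z*sqrt(k + sqrt(k^2 + 24))/6) + k - z^2 - z + 1


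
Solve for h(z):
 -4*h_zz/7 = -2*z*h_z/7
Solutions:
 h(z) = C1 + C2*erfi(z/2)


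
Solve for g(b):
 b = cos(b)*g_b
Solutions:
 g(b) = C1 + Integral(b/cos(b), b)


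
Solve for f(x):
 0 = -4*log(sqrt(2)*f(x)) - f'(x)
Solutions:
 Integral(1/(2*log(_y) + log(2)), (_y, f(x)))/2 = C1 - x


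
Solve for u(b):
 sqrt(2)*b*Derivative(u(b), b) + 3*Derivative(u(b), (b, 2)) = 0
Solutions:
 u(b) = C1 + C2*erf(2^(3/4)*sqrt(3)*b/6)


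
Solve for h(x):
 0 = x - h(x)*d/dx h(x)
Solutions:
 h(x) = -sqrt(C1 + x^2)
 h(x) = sqrt(C1 + x^2)


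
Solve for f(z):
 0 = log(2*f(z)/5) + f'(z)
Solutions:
 Integral(1/(log(_y) - log(5) + log(2)), (_y, f(z))) = C1 - z


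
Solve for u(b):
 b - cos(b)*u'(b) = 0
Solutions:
 u(b) = C1 + Integral(b/cos(b), b)


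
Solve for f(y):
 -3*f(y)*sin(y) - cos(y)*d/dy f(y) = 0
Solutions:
 f(y) = C1*cos(y)^3


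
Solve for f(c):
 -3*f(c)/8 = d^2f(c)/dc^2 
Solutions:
 f(c) = C1*sin(sqrt(6)*c/4) + C2*cos(sqrt(6)*c/4)


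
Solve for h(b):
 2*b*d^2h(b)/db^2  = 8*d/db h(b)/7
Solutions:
 h(b) = C1 + C2*b^(11/7)


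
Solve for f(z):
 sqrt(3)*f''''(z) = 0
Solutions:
 f(z) = C1 + C2*z + C3*z^2 + C4*z^3


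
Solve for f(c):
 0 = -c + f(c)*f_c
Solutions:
 f(c) = -sqrt(C1 + c^2)
 f(c) = sqrt(C1 + c^2)


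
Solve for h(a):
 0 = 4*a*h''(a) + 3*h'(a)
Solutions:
 h(a) = C1 + C2*a^(1/4)


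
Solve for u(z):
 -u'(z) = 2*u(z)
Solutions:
 u(z) = C1*exp(-2*z)


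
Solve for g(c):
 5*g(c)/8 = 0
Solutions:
 g(c) = 0


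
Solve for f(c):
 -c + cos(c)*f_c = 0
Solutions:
 f(c) = C1 + Integral(c/cos(c), c)


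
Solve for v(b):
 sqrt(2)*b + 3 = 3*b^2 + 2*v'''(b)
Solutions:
 v(b) = C1 + C2*b + C3*b^2 - b^5/40 + sqrt(2)*b^4/48 + b^3/4


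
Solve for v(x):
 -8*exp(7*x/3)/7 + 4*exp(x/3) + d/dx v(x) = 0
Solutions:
 v(x) = C1 + 24*exp(7*x/3)/49 - 12*exp(x/3)


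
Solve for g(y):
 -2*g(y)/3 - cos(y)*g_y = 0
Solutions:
 g(y) = C1*(sin(y) - 1)^(1/3)/(sin(y) + 1)^(1/3)


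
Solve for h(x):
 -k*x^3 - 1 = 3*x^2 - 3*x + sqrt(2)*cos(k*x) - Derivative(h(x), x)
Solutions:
 h(x) = C1 + k*x^4/4 + x^3 - 3*x^2/2 + x + sqrt(2)*sin(k*x)/k


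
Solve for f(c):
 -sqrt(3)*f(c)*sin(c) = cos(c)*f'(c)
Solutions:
 f(c) = C1*cos(c)^(sqrt(3))


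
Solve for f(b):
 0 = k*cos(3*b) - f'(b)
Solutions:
 f(b) = C1 + k*sin(3*b)/3


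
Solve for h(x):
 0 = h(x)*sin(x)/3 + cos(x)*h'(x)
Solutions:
 h(x) = C1*cos(x)^(1/3)


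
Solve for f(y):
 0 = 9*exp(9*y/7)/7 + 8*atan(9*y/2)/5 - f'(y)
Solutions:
 f(y) = C1 + 8*y*atan(9*y/2)/5 + exp(9*y/7) - 8*log(81*y^2 + 4)/45


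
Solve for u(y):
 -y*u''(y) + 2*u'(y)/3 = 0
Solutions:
 u(y) = C1 + C2*y^(5/3)


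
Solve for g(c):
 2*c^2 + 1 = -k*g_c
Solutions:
 g(c) = C1 - 2*c^3/(3*k) - c/k


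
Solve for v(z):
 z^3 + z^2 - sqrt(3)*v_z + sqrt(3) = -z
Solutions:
 v(z) = C1 + sqrt(3)*z^4/12 + sqrt(3)*z^3/9 + sqrt(3)*z^2/6 + z


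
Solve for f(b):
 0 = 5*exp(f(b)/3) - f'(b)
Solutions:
 f(b) = 3*log(-1/(C1 + 5*b)) + 3*log(3)


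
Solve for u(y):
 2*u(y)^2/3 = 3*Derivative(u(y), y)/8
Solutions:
 u(y) = -9/(C1 + 16*y)


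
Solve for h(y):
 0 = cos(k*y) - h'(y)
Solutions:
 h(y) = C1 + sin(k*y)/k


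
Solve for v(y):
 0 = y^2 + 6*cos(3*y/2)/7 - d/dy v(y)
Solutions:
 v(y) = C1 + y^3/3 + 4*sin(3*y/2)/7


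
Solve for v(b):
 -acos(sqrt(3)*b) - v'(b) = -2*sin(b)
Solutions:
 v(b) = C1 - b*acos(sqrt(3)*b) + sqrt(3)*sqrt(1 - 3*b^2)/3 - 2*cos(b)


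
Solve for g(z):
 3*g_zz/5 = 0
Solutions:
 g(z) = C1 + C2*z


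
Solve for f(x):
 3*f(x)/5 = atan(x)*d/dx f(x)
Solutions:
 f(x) = C1*exp(3*Integral(1/atan(x), x)/5)


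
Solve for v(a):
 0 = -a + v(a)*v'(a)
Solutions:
 v(a) = -sqrt(C1 + a^2)
 v(a) = sqrt(C1 + a^2)


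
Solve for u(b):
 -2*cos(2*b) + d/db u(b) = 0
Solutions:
 u(b) = C1 + sin(2*b)


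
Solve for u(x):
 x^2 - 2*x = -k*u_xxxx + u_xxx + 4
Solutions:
 u(x) = C1 + C2*x + C3*x^2 + C4*exp(x/k) + x^5/60 + x^4*(k - 1)/12 + x^3*(k^2 - k - 2)/3


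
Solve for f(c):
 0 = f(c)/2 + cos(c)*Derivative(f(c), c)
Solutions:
 f(c) = C1*(sin(c) - 1)^(1/4)/(sin(c) + 1)^(1/4)


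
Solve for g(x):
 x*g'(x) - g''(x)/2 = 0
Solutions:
 g(x) = C1 + C2*erfi(x)


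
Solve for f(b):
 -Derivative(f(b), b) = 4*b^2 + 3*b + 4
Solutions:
 f(b) = C1 - 4*b^3/3 - 3*b^2/2 - 4*b


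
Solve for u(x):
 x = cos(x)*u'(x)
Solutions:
 u(x) = C1 + Integral(x/cos(x), x)


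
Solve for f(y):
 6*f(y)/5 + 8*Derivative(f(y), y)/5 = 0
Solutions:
 f(y) = C1*exp(-3*y/4)


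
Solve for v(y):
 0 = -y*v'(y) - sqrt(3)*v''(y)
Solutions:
 v(y) = C1 + C2*erf(sqrt(2)*3^(3/4)*y/6)


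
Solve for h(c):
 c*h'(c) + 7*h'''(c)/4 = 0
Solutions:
 h(c) = C1 + Integral(C2*airyai(-14^(2/3)*c/7) + C3*airybi(-14^(2/3)*c/7), c)


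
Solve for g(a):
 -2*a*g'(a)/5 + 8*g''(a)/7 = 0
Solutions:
 g(a) = C1 + C2*erfi(sqrt(70)*a/20)


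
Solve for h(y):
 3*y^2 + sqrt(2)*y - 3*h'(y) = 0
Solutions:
 h(y) = C1 + y^3/3 + sqrt(2)*y^2/6


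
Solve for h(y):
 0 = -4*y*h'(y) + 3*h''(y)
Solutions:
 h(y) = C1 + C2*erfi(sqrt(6)*y/3)


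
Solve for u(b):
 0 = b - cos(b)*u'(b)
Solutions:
 u(b) = C1 + Integral(b/cos(b), b)


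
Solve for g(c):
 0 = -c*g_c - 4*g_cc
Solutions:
 g(c) = C1 + C2*erf(sqrt(2)*c/4)


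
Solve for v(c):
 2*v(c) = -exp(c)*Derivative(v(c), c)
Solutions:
 v(c) = C1*exp(2*exp(-c))


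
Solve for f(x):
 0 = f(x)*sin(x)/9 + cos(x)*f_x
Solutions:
 f(x) = C1*cos(x)^(1/9)


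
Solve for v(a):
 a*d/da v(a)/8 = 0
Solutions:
 v(a) = C1


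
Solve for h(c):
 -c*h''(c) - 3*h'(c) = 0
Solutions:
 h(c) = C1 + C2/c^2


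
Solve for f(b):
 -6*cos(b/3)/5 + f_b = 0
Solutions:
 f(b) = C1 + 18*sin(b/3)/5


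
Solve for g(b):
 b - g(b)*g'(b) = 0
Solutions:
 g(b) = -sqrt(C1 + b^2)
 g(b) = sqrt(C1 + b^2)


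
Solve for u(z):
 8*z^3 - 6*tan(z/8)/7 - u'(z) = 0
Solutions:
 u(z) = C1 + 2*z^4 + 48*log(cos(z/8))/7


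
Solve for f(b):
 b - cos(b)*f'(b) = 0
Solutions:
 f(b) = C1 + Integral(b/cos(b), b)


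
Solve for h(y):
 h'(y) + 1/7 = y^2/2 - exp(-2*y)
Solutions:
 h(y) = C1 + y^3/6 - y/7 + exp(-2*y)/2


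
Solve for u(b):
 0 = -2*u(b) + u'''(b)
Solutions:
 u(b) = C3*exp(2^(1/3)*b) + (C1*sin(2^(1/3)*sqrt(3)*b/2) + C2*cos(2^(1/3)*sqrt(3)*b/2))*exp(-2^(1/3)*b/2)


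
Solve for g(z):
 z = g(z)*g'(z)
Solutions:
 g(z) = -sqrt(C1 + z^2)
 g(z) = sqrt(C1 + z^2)


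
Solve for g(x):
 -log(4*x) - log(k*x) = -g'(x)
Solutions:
 g(x) = C1 + x*(log(k) - 2 + 2*log(2)) + 2*x*log(x)


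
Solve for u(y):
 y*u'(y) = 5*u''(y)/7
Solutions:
 u(y) = C1 + C2*erfi(sqrt(70)*y/10)


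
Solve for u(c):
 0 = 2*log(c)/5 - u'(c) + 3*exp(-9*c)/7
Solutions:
 u(c) = C1 + 2*c*log(c)/5 - 2*c/5 - exp(-9*c)/21


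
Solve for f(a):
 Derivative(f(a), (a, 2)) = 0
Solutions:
 f(a) = C1 + C2*a


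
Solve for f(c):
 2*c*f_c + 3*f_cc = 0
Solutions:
 f(c) = C1 + C2*erf(sqrt(3)*c/3)


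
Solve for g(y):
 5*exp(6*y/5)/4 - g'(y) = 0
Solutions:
 g(y) = C1 + 25*exp(6*y/5)/24


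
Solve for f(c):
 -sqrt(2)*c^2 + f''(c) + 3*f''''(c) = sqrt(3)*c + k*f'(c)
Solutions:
 f(c) = C1 + C2*exp(2^(1/3)*c*(-2^(1/3)*(-9*k + sqrt(81*k^2 + 4))^(1/3) + 2/(-9*k + sqrt(81*k^2 + 4))^(1/3))/6) + C3*exp(2^(1/3)*c*(2^(1/3)*(-9*k + sqrt(81*k^2 + 4))^(1/3) - 2^(1/3)*sqrt(3)*I*(-9*k + sqrt(81*k^2 + 4))^(1/3) + 8/((-1 + sqrt(3)*I)*(-9*k + sqrt(81*k^2 + 4))^(1/3)))/12) + C4*exp(2^(1/3)*c*(2^(1/3)*(-9*k + sqrt(81*k^2 + 4))^(1/3) + 2^(1/3)*sqrt(3)*I*(-9*k + sqrt(81*k^2 + 4))^(1/3) - 8/((1 + sqrt(3)*I)*(-9*k + sqrt(81*k^2 + 4))^(1/3)))/12) - sqrt(2)*c^3/(3*k) - sqrt(3)*c^2/(2*k) - sqrt(2)*c^2/k^2 - sqrt(3)*c/k^2 - 2*sqrt(2)*c/k^3


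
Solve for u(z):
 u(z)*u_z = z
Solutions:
 u(z) = -sqrt(C1 + z^2)
 u(z) = sqrt(C1 + z^2)


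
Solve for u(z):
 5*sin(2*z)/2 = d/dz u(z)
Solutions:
 u(z) = C1 - 5*cos(2*z)/4


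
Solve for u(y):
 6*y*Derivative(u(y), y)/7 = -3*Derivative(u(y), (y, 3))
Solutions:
 u(y) = C1 + Integral(C2*airyai(-2^(1/3)*7^(2/3)*y/7) + C3*airybi(-2^(1/3)*7^(2/3)*y/7), y)


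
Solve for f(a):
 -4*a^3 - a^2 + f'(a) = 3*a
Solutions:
 f(a) = C1 + a^4 + a^3/3 + 3*a^2/2


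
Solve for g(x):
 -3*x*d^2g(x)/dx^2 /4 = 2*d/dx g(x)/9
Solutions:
 g(x) = C1 + C2*x^(19/27)


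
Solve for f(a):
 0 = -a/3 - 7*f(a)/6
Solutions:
 f(a) = -2*a/7


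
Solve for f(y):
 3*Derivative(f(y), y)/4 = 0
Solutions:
 f(y) = C1


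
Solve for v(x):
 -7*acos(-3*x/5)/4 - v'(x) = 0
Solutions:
 v(x) = C1 - 7*x*acos(-3*x/5)/4 - 7*sqrt(25 - 9*x^2)/12


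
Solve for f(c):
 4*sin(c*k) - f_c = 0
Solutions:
 f(c) = C1 - 4*cos(c*k)/k


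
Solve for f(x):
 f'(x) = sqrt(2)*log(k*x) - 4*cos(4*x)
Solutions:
 f(x) = C1 + sqrt(2)*x*(log(k*x) - 1) - sin(4*x)


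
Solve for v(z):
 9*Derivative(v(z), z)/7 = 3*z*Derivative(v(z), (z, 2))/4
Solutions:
 v(z) = C1 + C2*z^(19/7)


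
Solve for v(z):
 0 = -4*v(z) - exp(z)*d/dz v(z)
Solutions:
 v(z) = C1*exp(4*exp(-z))


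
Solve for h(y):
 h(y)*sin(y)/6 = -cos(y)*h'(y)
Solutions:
 h(y) = C1*cos(y)^(1/6)


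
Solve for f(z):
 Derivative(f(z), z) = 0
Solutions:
 f(z) = C1


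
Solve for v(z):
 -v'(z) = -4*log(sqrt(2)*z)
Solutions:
 v(z) = C1 + 4*z*log(z) - 4*z + z*log(4)


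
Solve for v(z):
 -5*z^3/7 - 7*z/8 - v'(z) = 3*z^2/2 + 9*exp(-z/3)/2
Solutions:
 v(z) = C1 - 5*z^4/28 - z^3/2 - 7*z^2/16 + 27*exp(-z/3)/2


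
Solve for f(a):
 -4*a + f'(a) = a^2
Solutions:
 f(a) = C1 + a^3/3 + 2*a^2


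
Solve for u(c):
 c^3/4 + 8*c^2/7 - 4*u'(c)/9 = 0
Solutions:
 u(c) = C1 + 9*c^4/64 + 6*c^3/7


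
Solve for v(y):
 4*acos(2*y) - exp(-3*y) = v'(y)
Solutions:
 v(y) = C1 + 4*y*acos(2*y) - 2*sqrt(1 - 4*y^2) + exp(-3*y)/3


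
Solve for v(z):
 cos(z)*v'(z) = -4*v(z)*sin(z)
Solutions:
 v(z) = C1*cos(z)^4


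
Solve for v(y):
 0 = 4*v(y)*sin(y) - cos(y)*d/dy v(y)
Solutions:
 v(y) = C1/cos(y)^4


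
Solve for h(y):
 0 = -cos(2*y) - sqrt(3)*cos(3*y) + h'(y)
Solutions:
 h(y) = C1 + sin(2*y)/2 + sqrt(3)*sin(3*y)/3


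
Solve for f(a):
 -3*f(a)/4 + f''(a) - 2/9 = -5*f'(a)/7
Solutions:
 f(a) = C1*exp(a*(-5 + 2*sqrt(43))/14) + C2*exp(-a*(5 + 2*sqrt(43))/14) - 8/27


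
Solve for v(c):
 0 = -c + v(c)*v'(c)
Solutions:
 v(c) = -sqrt(C1 + c^2)
 v(c) = sqrt(C1 + c^2)


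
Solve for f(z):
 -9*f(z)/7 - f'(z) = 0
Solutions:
 f(z) = C1*exp(-9*z/7)


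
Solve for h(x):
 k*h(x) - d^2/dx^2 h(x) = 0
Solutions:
 h(x) = C1*exp(-sqrt(k)*x) + C2*exp(sqrt(k)*x)


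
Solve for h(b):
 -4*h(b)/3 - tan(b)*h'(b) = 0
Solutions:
 h(b) = C1/sin(b)^(4/3)


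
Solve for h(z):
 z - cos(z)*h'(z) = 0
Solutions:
 h(z) = C1 + Integral(z/cos(z), z)


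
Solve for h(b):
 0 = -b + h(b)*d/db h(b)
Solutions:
 h(b) = -sqrt(C1 + b^2)
 h(b) = sqrt(C1 + b^2)


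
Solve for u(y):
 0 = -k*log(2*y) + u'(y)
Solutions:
 u(y) = C1 + k*y*log(y) - k*y + k*y*log(2)


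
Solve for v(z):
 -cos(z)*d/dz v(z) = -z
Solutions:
 v(z) = C1 + Integral(z/cos(z), z)


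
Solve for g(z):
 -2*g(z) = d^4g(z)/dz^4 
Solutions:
 g(z) = (C1*sin(2^(3/4)*z/2) + C2*cos(2^(3/4)*z/2))*exp(-2^(3/4)*z/2) + (C3*sin(2^(3/4)*z/2) + C4*cos(2^(3/4)*z/2))*exp(2^(3/4)*z/2)


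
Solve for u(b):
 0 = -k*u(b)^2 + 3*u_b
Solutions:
 u(b) = -3/(C1 + b*k)


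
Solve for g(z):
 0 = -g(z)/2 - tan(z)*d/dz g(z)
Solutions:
 g(z) = C1/sqrt(sin(z))


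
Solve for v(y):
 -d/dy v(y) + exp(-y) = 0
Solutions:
 v(y) = C1 - exp(-y)


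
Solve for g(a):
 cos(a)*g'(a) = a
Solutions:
 g(a) = C1 + Integral(a/cos(a), a)


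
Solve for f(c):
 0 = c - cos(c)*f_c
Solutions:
 f(c) = C1 + Integral(c/cos(c), c)


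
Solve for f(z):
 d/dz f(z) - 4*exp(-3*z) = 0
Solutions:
 f(z) = C1 - 4*exp(-3*z)/3


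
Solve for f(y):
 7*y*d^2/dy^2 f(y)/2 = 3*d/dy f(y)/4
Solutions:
 f(y) = C1 + C2*y^(17/14)


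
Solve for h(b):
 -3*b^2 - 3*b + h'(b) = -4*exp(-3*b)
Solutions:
 h(b) = C1 + b^3 + 3*b^2/2 + 4*exp(-3*b)/3


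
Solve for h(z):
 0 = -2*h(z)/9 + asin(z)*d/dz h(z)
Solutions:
 h(z) = C1*exp(2*Integral(1/asin(z), z)/9)


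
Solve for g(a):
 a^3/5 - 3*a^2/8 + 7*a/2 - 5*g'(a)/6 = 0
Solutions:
 g(a) = C1 + 3*a^4/50 - 3*a^3/20 + 21*a^2/10


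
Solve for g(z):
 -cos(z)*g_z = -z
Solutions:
 g(z) = C1 + Integral(z/cos(z), z)


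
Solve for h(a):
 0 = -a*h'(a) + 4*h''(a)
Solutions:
 h(a) = C1 + C2*erfi(sqrt(2)*a/4)


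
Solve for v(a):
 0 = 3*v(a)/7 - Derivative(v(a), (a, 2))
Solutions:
 v(a) = C1*exp(-sqrt(21)*a/7) + C2*exp(sqrt(21)*a/7)


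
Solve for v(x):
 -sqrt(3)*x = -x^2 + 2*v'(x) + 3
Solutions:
 v(x) = C1 + x^3/6 - sqrt(3)*x^2/4 - 3*x/2


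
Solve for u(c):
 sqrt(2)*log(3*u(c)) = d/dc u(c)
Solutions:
 -sqrt(2)*Integral(1/(log(_y) + log(3)), (_y, u(c)))/2 = C1 - c


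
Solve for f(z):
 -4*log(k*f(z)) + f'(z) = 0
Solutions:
 li(k*f(z))/k = C1 + 4*z


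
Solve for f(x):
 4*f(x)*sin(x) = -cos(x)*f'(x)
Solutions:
 f(x) = C1*cos(x)^4


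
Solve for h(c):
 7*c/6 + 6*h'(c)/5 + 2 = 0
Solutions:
 h(c) = C1 - 35*c^2/72 - 5*c/3


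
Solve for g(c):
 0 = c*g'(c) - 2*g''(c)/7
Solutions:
 g(c) = C1 + C2*erfi(sqrt(7)*c/2)


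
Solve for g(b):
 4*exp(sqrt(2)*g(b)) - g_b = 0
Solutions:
 g(b) = sqrt(2)*(2*log(-1/(C1 + 4*b)) - log(2))/4


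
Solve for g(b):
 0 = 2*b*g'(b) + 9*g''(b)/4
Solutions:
 g(b) = C1 + C2*erf(2*b/3)


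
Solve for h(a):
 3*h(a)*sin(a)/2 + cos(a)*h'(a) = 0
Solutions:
 h(a) = C1*cos(a)^(3/2)


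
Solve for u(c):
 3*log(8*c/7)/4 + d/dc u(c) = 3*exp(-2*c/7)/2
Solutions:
 u(c) = C1 - 3*c*log(c)/4 + 3*c*(-3*log(2) + 1 + log(7))/4 - 21*exp(-2*c/7)/4


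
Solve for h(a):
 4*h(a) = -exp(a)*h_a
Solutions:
 h(a) = C1*exp(4*exp(-a))


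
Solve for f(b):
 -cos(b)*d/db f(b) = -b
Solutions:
 f(b) = C1 + Integral(b/cos(b), b)


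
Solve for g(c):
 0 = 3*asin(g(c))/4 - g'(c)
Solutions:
 Integral(1/asin(_y), (_y, g(c))) = C1 + 3*c/4


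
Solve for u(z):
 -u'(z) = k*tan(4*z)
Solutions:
 u(z) = C1 + k*log(cos(4*z))/4


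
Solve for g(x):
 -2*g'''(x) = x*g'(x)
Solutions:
 g(x) = C1 + Integral(C2*airyai(-2^(2/3)*x/2) + C3*airybi(-2^(2/3)*x/2), x)


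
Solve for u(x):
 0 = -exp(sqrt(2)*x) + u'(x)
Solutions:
 u(x) = C1 + sqrt(2)*exp(sqrt(2)*x)/2


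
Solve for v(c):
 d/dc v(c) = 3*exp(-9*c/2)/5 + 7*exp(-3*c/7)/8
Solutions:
 v(c) = C1 - 2*exp(-9*c/2)/15 - 49*exp(-3*c/7)/24


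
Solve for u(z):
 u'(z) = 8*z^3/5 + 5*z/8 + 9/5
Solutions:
 u(z) = C1 + 2*z^4/5 + 5*z^2/16 + 9*z/5


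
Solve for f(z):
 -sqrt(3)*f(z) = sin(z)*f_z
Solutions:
 f(z) = C1*(cos(z) + 1)^(sqrt(3)/2)/(cos(z) - 1)^(sqrt(3)/2)


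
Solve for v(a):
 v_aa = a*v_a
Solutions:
 v(a) = C1 + C2*erfi(sqrt(2)*a/2)


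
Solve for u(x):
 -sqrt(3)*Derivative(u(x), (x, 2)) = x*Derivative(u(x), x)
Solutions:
 u(x) = C1 + C2*erf(sqrt(2)*3^(3/4)*x/6)


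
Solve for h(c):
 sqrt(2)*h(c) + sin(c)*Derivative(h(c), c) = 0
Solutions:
 h(c) = C1*(cos(c) + 1)^(sqrt(2)/2)/(cos(c) - 1)^(sqrt(2)/2)


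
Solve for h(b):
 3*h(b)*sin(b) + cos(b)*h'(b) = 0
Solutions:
 h(b) = C1*cos(b)^3


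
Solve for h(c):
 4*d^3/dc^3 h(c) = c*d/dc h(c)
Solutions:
 h(c) = C1 + Integral(C2*airyai(2^(1/3)*c/2) + C3*airybi(2^(1/3)*c/2), c)


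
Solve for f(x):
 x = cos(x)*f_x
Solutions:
 f(x) = C1 + Integral(x/cos(x), x)


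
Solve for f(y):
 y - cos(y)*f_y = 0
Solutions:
 f(y) = C1 + Integral(y/cos(y), y)


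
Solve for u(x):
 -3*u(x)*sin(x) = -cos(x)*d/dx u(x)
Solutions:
 u(x) = C1/cos(x)^3


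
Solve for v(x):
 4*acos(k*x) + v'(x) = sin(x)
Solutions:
 v(x) = C1 - 4*Piecewise((x*acos(k*x) - sqrt(-k^2*x^2 + 1)/k, Ne(k, 0)), (pi*x/2, True)) - cos(x)


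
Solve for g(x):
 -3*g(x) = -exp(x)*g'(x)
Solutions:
 g(x) = C1*exp(-3*exp(-x))


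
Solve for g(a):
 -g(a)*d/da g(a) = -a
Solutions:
 g(a) = -sqrt(C1 + a^2)
 g(a) = sqrt(C1 + a^2)


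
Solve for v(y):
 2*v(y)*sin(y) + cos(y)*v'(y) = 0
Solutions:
 v(y) = C1*cos(y)^2


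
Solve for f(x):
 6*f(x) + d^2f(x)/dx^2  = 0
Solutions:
 f(x) = C1*sin(sqrt(6)*x) + C2*cos(sqrt(6)*x)


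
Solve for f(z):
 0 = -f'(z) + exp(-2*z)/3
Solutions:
 f(z) = C1 - exp(-2*z)/6


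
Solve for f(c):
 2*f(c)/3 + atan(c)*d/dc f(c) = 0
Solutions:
 f(c) = C1*exp(-2*Integral(1/atan(c), c)/3)


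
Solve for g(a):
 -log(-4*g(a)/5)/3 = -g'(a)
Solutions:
 -3*Integral(1/(log(-_y) - log(5) + 2*log(2)), (_y, g(a))) = C1 - a


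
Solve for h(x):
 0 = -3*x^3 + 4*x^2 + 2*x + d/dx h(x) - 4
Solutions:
 h(x) = C1 + 3*x^4/4 - 4*x^3/3 - x^2 + 4*x


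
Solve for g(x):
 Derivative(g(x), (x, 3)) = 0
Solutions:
 g(x) = C1 + C2*x + C3*x^2


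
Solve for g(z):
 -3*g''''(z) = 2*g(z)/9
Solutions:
 g(z) = (C1*sin(2^(3/4)*3^(1/4)*z/6) + C2*cos(2^(3/4)*3^(1/4)*z/6))*exp(-2^(3/4)*3^(1/4)*z/6) + (C3*sin(2^(3/4)*3^(1/4)*z/6) + C4*cos(2^(3/4)*3^(1/4)*z/6))*exp(2^(3/4)*3^(1/4)*z/6)


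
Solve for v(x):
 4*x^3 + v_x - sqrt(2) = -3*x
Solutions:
 v(x) = C1 - x^4 - 3*x^2/2 + sqrt(2)*x


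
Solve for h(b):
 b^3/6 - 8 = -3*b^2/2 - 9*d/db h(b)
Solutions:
 h(b) = C1 - b^4/216 - b^3/18 + 8*b/9


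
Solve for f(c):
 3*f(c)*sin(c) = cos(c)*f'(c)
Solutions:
 f(c) = C1/cos(c)^3


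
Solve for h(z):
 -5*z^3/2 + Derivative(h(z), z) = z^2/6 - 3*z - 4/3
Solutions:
 h(z) = C1 + 5*z^4/8 + z^3/18 - 3*z^2/2 - 4*z/3


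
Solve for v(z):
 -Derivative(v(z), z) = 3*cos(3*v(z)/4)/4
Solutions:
 3*z/4 - 2*log(sin(3*v(z)/4) - 1)/3 + 2*log(sin(3*v(z)/4) + 1)/3 = C1


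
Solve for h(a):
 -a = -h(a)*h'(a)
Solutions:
 h(a) = -sqrt(C1 + a^2)
 h(a) = sqrt(C1 + a^2)


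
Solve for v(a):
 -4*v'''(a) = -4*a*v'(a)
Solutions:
 v(a) = C1 + Integral(C2*airyai(a) + C3*airybi(a), a)


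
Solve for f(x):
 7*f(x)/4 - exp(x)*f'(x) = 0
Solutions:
 f(x) = C1*exp(-7*exp(-x)/4)


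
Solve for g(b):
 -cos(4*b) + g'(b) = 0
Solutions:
 g(b) = C1 + sin(4*b)/4


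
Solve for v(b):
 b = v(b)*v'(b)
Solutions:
 v(b) = -sqrt(C1 + b^2)
 v(b) = sqrt(C1 + b^2)


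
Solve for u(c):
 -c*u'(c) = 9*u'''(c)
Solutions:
 u(c) = C1 + Integral(C2*airyai(-3^(1/3)*c/3) + C3*airybi(-3^(1/3)*c/3), c)


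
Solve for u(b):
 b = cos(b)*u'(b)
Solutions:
 u(b) = C1 + Integral(b/cos(b), b)


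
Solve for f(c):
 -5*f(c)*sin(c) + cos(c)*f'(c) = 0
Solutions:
 f(c) = C1/cos(c)^5


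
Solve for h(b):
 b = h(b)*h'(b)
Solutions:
 h(b) = -sqrt(C1 + b^2)
 h(b) = sqrt(C1 + b^2)


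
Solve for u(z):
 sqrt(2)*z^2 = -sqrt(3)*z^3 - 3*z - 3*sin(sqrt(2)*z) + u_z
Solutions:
 u(z) = C1 + sqrt(3)*z^4/4 + sqrt(2)*z^3/3 + 3*z^2/2 - 3*sqrt(2)*cos(sqrt(2)*z)/2


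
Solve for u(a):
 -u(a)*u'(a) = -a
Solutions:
 u(a) = -sqrt(C1 + a^2)
 u(a) = sqrt(C1 + a^2)


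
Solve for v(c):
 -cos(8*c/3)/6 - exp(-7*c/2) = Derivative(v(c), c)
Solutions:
 v(c) = C1 - sin(8*c/3)/16 + 2*exp(-7*c/2)/7


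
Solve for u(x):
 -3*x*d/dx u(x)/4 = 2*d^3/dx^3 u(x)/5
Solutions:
 u(x) = C1 + Integral(C2*airyai(-15^(1/3)*x/2) + C3*airybi(-15^(1/3)*x/2), x)


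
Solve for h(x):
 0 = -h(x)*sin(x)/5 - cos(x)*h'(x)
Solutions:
 h(x) = C1*cos(x)^(1/5)


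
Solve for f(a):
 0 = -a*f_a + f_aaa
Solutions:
 f(a) = C1 + Integral(C2*airyai(a) + C3*airybi(a), a)


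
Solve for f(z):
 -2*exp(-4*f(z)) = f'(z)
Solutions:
 f(z) = log(-I*(C1 - 8*z)^(1/4))
 f(z) = log(I*(C1 - 8*z)^(1/4))
 f(z) = log(-(C1 - 8*z)^(1/4))
 f(z) = log(C1 - 8*z)/4


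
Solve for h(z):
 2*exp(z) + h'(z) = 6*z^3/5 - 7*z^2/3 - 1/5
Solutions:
 h(z) = C1 + 3*z^4/10 - 7*z^3/9 - z/5 - 2*exp(z)


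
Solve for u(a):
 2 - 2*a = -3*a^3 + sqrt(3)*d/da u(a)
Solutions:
 u(a) = C1 + sqrt(3)*a^4/4 - sqrt(3)*a^2/3 + 2*sqrt(3)*a/3


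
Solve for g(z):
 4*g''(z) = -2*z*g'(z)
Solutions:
 g(z) = C1 + C2*erf(z/2)


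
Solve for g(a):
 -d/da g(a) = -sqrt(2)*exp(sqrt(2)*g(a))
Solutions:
 g(a) = sqrt(2)*(2*log(-1/(C1 + sqrt(2)*a)) - log(2))/4


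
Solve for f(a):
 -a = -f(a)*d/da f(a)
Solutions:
 f(a) = -sqrt(C1 + a^2)
 f(a) = sqrt(C1 + a^2)


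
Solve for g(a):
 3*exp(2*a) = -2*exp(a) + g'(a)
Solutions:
 g(a) = C1 + 3*exp(2*a)/2 + 2*exp(a)


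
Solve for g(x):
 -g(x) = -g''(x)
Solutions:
 g(x) = C1*exp(-x) + C2*exp(x)


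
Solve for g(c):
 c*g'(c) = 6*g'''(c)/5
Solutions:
 g(c) = C1 + Integral(C2*airyai(5^(1/3)*6^(2/3)*c/6) + C3*airybi(5^(1/3)*6^(2/3)*c/6), c)


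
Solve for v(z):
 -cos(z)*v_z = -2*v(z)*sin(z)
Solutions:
 v(z) = C1/cos(z)^2


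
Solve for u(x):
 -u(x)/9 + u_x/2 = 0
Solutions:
 u(x) = C1*exp(2*x/9)


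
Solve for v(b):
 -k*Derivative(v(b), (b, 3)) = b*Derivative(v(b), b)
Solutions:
 v(b) = C1 + Integral(C2*airyai(b*(-1/k)^(1/3)) + C3*airybi(b*(-1/k)^(1/3)), b)


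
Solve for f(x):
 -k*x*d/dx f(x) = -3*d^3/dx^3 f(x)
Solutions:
 f(x) = C1 + Integral(C2*airyai(3^(2/3)*k^(1/3)*x/3) + C3*airybi(3^(2/3)*k^(1/3)*x/3), x)


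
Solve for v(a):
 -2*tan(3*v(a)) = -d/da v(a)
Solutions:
 v(a) = -asin(C1*exp(6*a))/3 + pi/3
 v(a) = asin(C1*exp(6*a))/3


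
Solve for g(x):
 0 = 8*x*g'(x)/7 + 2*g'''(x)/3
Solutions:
 g(x) = C1 + Integral(C2*airyai(-12^(1/3)*7^(2/3)*x/7) + C3*airybi(-12^(1/3)*7^(2/3)*x/7), x)


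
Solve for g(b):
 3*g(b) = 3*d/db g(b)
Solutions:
 g(b) = C1*exp(b)


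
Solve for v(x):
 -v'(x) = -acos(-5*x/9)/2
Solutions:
 v(x) = C1 + x*acos(-5*x/9)/2 + sqrt(81 - 25*x^2)/10


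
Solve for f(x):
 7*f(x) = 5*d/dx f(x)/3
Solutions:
 f(x) = C1*exp(21*x/5)


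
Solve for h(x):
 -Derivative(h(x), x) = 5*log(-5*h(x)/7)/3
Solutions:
 3*Integral(1/(log(-_y) - log(7) + log(5)), (_y, h(x)))/5 = C1 - x


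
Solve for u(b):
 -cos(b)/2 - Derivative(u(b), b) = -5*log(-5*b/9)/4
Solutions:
 u(b) = C1 + 5*b*log(-b)/4 - 5*b*log(3)/2 - 5*b/4 + 5*b*log(5)/4 - sin(b)/2


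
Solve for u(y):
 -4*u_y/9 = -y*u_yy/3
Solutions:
 u(y) = C1 + C2*y^(7/3)


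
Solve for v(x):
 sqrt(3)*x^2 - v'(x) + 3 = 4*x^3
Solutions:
 v(x) = C1 - x^4 + sqrt(3)*x^3/3 + 3*x


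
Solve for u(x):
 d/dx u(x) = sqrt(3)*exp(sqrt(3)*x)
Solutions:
 u(x) = C1 + exp(sqrt(3)*x)


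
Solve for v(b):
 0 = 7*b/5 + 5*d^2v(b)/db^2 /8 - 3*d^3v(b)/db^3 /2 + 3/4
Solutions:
 v(b) = C1 + C2*b + C3*exp(5*b/12) - 28*b^3/75 - 411*b^2/125


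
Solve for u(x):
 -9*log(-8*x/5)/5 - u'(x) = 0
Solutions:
 u(x) = C1 - 9*x*log(-x)/5 + 9*x*(-3*log(2) + 1 + log(5))/5


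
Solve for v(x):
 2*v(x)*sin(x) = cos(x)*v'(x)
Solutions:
 v(x) = C1/cos(x)^2


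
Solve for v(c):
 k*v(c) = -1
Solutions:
 v(c) = -1/k


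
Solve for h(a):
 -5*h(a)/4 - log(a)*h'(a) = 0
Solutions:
 h(a) = C1*exp(-5*li(a)/4)


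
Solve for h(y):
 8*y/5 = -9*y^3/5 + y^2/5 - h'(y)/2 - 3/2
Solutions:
 h(y) = C1 - 9*y^4/10 + 2*y^3/15 - 8*y^2/5 - 3*y


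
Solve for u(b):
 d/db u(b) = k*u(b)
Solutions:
 u(b) = C1*exp(b*k)


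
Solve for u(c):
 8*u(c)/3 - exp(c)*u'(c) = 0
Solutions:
 u(c) = C1*exp(-8*exp(-c)/3)


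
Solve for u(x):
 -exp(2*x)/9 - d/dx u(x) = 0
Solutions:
 u(x) = C1 - exp(2*x)/18


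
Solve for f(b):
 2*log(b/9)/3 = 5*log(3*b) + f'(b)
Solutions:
 f(b) = C1 - 13*b*log(b)/3 - 19*b*log(3)/3 + 13*b/3


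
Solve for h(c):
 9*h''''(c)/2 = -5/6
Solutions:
 h(c) = C1 + C2*c + C3*c^2 + C4*c^3 - 5*c^4/648


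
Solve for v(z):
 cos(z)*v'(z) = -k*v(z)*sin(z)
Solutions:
 v(z) = C1*exp(k*log(cos(z)))


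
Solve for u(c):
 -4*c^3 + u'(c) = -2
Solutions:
 u(c) = C1 + c^4 - 2*c


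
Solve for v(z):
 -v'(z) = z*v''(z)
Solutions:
 v(z) = C1 + C2*log(z)


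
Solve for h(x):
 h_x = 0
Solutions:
 h(x) = C1


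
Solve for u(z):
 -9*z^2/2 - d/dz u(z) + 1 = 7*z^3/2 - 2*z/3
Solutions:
 u(z) = C1 - 7*z^4/8 - 3*z^3/2 + z^2/3 + z


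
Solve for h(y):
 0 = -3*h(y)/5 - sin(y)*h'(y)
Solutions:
 h(y) = C1*(cos(y) + 1)^(3/10)/(cos(y) - 1)^(3/10)


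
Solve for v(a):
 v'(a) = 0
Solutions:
 v(a) = C1


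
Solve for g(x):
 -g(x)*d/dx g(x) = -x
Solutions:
 g(x) = -sqrt(C1 + x^2)
 g(x) = sqrt(C1 + x^2)


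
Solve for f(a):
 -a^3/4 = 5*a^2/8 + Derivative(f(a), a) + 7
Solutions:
 f(a) = C1 - a^4/16 - 5*a^3/24 - 7*a


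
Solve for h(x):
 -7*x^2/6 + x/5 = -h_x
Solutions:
 h(x) = C1 + 7*x^3/18 - x^2/10


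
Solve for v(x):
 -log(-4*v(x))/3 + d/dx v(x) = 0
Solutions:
 -3*Integral(1/(log(-_y) + 2*log(2)), (_y, v(x))) = C1 - x


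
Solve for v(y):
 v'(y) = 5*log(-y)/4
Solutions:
 v(y) = C1 + 5*y*log(-y)/4 - 5*y/4


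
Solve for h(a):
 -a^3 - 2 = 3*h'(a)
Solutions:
 h(a) = C1 - a^4/12 - 2*a/3


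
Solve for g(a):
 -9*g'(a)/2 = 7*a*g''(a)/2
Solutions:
 g(a) = C1 + C2/a^(2/7)


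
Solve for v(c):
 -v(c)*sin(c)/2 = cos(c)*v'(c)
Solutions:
 v(c) = C1*sqrt(cos(c))


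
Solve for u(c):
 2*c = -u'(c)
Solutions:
 u(c) = C1 - c^2
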